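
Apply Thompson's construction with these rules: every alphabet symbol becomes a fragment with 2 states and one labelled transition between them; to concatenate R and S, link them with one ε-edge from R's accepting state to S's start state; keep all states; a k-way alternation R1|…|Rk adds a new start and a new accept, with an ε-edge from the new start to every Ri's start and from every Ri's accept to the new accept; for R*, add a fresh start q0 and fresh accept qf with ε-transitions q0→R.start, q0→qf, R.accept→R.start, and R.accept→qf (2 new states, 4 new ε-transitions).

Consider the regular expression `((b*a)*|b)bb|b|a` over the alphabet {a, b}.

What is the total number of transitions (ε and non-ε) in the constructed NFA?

Bottom-up over the parse tree:
Each of the 7 symbol leaves contributes 1 transition (1 symbol, 0 ε).
  b* = 5 transitions (1 symbol, 4 ε)
  b*a = 7 transitions (2 symbol, 5 ε)
  (b*a)* = 11 transitions (2 symbol, 9 ε)
  (b*a)*|b = 16 transitions (3 symbol, 13 ε)
  ((b*a)*|b)bb = 20 transitions (5 symbol, 15 ε)
  ((b*a)*|b)bb|b|a = 28 transitions (7 symbol, 21 ε)

28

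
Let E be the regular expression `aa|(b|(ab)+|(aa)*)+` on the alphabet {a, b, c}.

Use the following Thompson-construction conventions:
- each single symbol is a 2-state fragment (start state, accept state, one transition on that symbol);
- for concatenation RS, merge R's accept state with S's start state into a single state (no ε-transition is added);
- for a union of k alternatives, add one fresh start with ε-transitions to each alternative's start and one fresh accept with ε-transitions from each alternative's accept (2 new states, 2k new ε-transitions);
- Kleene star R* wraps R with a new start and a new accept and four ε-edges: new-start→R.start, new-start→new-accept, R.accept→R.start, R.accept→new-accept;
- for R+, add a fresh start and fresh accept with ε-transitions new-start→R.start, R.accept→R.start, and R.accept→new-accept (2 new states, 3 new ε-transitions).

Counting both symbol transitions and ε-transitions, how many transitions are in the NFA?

27

By structural recursion:
Each of the 7 symbol leaves contributes 1 transition (1 symbol, 0 ε).
  aa : 2 transitions (2 symbol, 0 ε)
  ab : 2 transitions (2 symbol, 0 ε)
  (ab)+ : 5 transitions (2 symbol, 3 ε)
  aa : 2 transitions (2 symbol, 0 ε)
  (aa)* : 6 transitions (2 symbol, 4 ε)
  b|(ab)+|(aa)* : 18 transitions (5 symbol, 13 ε)
  (b|(ab)+|(aa)*)+ : 21 transitions (5 symbol, 16 ε)
  aa|(b|(ab)+|(aa)*)+ : 27 transitions (7 symbol, 20 ε)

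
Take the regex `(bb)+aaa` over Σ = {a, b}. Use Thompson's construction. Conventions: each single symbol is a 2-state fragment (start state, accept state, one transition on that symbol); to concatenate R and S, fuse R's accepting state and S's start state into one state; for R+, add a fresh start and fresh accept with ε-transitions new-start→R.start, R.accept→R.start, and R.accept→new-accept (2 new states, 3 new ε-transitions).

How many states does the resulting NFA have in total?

By structural recursion:
Each of the 5 symbol leaves contributes a 2-state fragment.
  bb — 3 states
  (bb)+ — 5 states
  (bb)+aaa — 8 states

8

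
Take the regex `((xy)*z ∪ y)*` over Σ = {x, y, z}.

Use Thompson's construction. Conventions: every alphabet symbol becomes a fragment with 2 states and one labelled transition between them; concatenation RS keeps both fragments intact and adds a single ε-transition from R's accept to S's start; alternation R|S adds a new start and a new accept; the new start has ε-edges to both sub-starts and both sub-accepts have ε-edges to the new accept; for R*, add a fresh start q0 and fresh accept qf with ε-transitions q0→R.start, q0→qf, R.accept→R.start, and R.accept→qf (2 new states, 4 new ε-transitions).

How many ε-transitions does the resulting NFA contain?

Bottom-up over the parse tree:
Each of the 4 symbol leaves contributes 0 ε-transitions.
  xy — 1 ε-transition
  (xy)* — 5 ε-transitions
  (xy)*z — 6 ε-transitions
  (xy)*z ∪ y — 10 ε-transitions
  ((xy)*z ∪ y)* — 14 ε-transitions

14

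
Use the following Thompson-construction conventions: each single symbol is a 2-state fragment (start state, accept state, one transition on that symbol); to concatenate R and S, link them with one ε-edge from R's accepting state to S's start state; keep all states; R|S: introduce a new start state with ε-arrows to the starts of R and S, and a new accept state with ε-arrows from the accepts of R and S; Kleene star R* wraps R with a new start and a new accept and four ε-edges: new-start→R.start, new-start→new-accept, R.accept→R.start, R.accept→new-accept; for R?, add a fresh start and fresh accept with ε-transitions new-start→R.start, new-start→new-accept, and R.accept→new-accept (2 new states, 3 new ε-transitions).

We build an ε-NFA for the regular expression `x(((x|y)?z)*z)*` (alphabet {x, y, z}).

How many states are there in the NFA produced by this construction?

18

Bottom-up over the parse tree:
Each of the 5 symbol leaves contributes a 2-state fragment.
  x|y : 6 states
  (x|y)? : 8 states
  (x|y)?z : 10 states
  ((x|y)?z)* : 12 states
  ((x|y)?z)*z : 14 states
  (((x|y)?z)*z)* : 16 states
  x(((x|y)?z)*z)* : 18 states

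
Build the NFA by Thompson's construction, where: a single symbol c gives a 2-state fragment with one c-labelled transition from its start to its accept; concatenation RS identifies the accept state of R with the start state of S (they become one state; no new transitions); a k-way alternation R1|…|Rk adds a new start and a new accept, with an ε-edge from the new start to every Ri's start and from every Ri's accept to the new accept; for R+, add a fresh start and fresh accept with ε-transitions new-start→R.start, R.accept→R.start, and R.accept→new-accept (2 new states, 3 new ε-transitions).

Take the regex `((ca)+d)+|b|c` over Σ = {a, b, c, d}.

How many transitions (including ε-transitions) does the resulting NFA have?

Building bottom-up:
Each of the 5 symbol leaves contributes 1 transition (1 symbol, 0 ε).
  ca → 2 transitions (2 symbol, 0 ε)
  (ca)+ → 5 transitions (2 symbol, 3 ε)
  (ca)+d → 6 transitions (3 symbol, 3 ε)
  ((ca)+d)+ → 9 transitions (3 symbol, 6 ε)
  ((ca)+d)+|b|c → 17 transitions (5 symbol, 12 ε)

17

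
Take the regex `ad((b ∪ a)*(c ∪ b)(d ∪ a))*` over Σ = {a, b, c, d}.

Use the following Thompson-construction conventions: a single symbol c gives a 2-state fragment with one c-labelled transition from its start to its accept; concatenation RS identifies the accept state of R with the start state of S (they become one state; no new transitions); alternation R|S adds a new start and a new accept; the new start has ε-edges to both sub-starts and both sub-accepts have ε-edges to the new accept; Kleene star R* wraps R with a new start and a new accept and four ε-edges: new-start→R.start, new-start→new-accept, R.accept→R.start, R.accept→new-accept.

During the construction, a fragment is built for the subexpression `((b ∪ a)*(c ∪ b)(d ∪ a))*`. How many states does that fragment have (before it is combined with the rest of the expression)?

20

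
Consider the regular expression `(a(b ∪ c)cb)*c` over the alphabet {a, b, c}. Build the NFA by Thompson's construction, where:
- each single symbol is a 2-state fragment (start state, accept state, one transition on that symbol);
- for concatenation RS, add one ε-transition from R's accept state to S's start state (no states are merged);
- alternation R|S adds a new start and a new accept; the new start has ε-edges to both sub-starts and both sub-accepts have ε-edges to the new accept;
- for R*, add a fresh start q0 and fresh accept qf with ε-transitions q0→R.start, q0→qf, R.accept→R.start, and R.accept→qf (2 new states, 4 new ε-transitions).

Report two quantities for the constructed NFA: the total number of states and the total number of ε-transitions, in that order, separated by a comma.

Per subexpression:
Each of the 6 symbol leaves contributes 2 states and 0 ε-transitions.
  b ∪ c : 6 states, 4 ε-transitions
  a(b ∪ c)cb : 12 states, 7 ε-transitions
  (a(b ∪ c)cb)* : 14 states, 11 ε-transitions
  (a(b ∪ c)cb)*c : 16 states, 12 ε-transitions

16, 12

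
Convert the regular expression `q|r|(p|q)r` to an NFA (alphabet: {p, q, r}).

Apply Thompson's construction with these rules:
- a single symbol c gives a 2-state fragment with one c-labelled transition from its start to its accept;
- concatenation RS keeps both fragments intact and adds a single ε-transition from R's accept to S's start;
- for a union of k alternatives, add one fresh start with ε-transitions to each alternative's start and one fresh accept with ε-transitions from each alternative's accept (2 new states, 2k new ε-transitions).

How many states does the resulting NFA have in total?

Per subexpression:
Each of the 5 symbol leaves contributes a 2-state fragment.
  p|q : 6 states
  (p|q)r : 8 states
  q|r|(p|q)r : 14 states

14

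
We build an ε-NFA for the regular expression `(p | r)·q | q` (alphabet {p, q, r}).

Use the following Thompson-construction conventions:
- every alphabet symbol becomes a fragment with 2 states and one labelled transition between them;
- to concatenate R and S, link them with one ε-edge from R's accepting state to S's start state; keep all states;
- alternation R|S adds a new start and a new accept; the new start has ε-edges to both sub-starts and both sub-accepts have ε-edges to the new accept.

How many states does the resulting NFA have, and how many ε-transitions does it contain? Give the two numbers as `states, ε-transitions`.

Building bottom-up:
Each of the 4 symbol leaves contributes 2 states and 0 ε-transitions.
  p | r → 6 states, 4 ε-transitions
  (p | r)·q → 8 states, 5 ε-transitions
  (p | r)·q | q → 12 states, 9 ε-transitions

12, 9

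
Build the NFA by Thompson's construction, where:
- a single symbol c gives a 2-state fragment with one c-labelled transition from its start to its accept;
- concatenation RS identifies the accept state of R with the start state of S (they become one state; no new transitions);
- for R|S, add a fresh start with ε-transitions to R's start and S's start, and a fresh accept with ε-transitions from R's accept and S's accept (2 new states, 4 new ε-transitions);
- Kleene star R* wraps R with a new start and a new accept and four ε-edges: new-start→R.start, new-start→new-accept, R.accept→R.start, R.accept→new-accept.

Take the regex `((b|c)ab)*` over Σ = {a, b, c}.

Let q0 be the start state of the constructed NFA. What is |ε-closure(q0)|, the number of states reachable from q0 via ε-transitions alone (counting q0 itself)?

Let C(F) = |ε-closure(F.start)| within fragment F, and note whether F accepts ε. Symbol fragments have C = 1 and do not accept ε. Then:
  b|c → new start ε-reaches every alternative's start; none of them accept ε, so the new accept is not reached: |closure| = 1 + 1 + 1 = 3
  (b|c)ab → |closure| equals the left operand's closure size = 3 (its accept is not ε-reachable, so the closure stops there)
  ((b|c)ab)* → |closure| = 1 (new start) + 3 (body) + 1 (new accept) = 5

5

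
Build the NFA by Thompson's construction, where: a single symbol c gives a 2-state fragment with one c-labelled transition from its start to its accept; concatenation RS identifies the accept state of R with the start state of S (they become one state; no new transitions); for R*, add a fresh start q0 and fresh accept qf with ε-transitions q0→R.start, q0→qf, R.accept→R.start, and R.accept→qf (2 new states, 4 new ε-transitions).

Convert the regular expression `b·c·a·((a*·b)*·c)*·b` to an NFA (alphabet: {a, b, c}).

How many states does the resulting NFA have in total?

Building bottom-up:
Each of the 7 symbol leaves contributes a 2-state fragment.
  a* — 4 states
  a*·b — 5 states
  (a*·b)* — 7 states
  (a*·b)*·c — 8 states
  ((a*·b)*·c)* — 10 states
  b·c·a·((a*·b)*·c)*·b — 14 states

14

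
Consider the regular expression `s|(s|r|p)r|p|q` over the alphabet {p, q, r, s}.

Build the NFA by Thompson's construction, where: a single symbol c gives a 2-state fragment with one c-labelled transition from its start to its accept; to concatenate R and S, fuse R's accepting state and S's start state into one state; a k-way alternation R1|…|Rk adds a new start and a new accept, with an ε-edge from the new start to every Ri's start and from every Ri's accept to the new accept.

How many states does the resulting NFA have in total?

17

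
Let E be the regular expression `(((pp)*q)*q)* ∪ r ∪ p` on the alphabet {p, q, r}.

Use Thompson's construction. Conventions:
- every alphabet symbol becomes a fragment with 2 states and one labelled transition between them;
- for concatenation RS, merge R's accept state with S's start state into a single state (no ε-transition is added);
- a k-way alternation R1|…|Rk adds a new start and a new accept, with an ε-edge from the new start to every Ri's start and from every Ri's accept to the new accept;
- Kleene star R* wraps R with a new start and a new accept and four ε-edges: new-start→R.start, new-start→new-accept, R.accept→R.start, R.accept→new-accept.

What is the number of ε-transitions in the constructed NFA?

18

Per subexpression:
Each of the 6 symbol leaves contributes 0 ε-transitions.
  pp : 0 ε-transitions
  (pp)* : 4 ε-transitions
  (pp)*q : 4 ε-transitions
  ((pp)*q)* : 8 ε-transitions
  ((pp)*q)*q : 8 ε-transitions
  (((pp)*q)*q)* : 12 ε-transitions
  (((pp)*q)*q)* ∪ r ∪ p : 18 ε-transitions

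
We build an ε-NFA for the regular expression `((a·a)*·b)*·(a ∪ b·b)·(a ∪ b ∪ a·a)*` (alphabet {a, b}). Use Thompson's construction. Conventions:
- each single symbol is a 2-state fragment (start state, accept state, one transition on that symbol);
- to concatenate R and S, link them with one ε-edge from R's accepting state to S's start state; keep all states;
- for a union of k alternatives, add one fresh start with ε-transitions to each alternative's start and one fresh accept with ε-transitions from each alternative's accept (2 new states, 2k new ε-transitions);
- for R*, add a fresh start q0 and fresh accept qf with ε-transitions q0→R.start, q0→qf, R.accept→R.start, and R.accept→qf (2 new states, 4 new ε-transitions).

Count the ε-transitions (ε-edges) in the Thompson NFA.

28

By structural recursion:
Each of the 10 symbol leaves contributes 0 ε-transitions.
  a·a = 1 ε-transition
  (a·a)* = 5 ε-transitions
  (a·a)*·b = 6 ε-transitions
  ((a·a)*·b)* = 10 ε-transitions
  b·b = 1 ε-transition
  a ∪ b·b = 5 ε-transitions
  a·a = 1 ε-transition
  a ∪ b ∪ a·a = 7 ε-transitions
  (a ∪ b ∪ a·a)* = 11 ε-transitions
  ((a·a)*·b)*·(a ∪ b·b)·(a ∪ b ∪ a·a)* = 28 ε-transitions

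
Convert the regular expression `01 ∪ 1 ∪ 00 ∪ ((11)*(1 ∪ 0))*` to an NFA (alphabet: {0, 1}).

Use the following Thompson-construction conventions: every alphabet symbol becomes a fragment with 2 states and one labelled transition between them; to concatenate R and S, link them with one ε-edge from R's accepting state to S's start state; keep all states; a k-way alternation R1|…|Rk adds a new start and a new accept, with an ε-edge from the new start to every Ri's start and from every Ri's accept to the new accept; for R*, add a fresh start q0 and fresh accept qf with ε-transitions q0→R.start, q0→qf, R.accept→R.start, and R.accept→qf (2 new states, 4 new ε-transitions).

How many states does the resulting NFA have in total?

By structural recursion:
Each of the 9 symbol leaves contributes a 2-state fragment.
  01 : 4 states
  00 : 4 states
  11 : 4 states
  (11)* : 6 states
  1 ∪ 0 : 6 states
  (11)*(1 ∪ 0) : 12 states
  ((11)*(1 ∪ 0))* : 14 states
  01 ∪ 1 ∪ 00 ∪ ((11)*(1 ∪ 0))* : 26 states

26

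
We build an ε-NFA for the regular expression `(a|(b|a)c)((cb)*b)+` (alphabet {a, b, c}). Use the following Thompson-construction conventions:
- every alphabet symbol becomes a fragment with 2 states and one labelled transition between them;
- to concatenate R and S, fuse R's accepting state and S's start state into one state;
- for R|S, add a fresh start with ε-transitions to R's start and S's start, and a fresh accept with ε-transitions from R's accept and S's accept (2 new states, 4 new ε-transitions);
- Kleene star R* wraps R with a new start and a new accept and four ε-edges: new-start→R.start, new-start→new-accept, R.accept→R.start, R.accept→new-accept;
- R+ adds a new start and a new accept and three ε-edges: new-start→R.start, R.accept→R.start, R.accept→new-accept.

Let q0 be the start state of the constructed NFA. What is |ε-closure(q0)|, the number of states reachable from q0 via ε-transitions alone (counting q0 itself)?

Work bottom-up. For each fragment F, track |ε-closure(F.start)| and whether F's accept lies in that closure (i.e. whether F accepts ε). A single-symbol fragment has closure size 1 and does not accept ε.
  b|a : |closure| = 1 + 1 + 1 = 3 (the new accept is not ε-reachable since no branch accepts ε)
  (b|a)c : same as the first factor's closure: |closure| = 3
  a|(b|a)c : |closure| = 1 + 1 + 3 = 5 (the new accept is not ε-reachable since no branch accepts ε)
  cb : same as the first factor's closure: |closure| = 1
  (cb)* : the star's fresh start ε-reaches both the body's start and the fresh accept: |closure| = 2 + 1 = 3
  (cb)*b : |closure| = 3 + (1−1) = 3 (closure spills across the concat boundary because the left factor accepts ε)
  ((cb)*b)+ : |closure| = 1 + 3 = 4 (the body doesn't accept ε, so the new accept is not reached)
  (a|(b|a)c)((cb)*b)+ : |closure| equals the left operand's closure size = 5 (its accept is not ε-reachable, so the closure stops there)

5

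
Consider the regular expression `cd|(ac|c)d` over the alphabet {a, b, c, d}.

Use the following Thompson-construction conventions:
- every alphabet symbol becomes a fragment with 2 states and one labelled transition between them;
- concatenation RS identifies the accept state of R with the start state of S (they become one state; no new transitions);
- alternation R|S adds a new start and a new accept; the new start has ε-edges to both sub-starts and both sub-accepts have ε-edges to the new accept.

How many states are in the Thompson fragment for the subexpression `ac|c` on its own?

Fragment for `ac|c`:
Each of the 3 symbol leaves contributes a 2-state fragment.
  ac — 3 states
  ac|c — 7 states

7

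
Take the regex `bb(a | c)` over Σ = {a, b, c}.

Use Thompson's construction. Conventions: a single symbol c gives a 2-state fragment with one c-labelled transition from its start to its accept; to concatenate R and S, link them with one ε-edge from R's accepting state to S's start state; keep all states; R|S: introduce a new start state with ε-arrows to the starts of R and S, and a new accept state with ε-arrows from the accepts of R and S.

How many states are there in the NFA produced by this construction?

10

Recursing over subexpressions:
Each of the 4 symbol leaves contributes a 2-state fragment.
  a | c = 6 states
  bb(a | c) = 10 states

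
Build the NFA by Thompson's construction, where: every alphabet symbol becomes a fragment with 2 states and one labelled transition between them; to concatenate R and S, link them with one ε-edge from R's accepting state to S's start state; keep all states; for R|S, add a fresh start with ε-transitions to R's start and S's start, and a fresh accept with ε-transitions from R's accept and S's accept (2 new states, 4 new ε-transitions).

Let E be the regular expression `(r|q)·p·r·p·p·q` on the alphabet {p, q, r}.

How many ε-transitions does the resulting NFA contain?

By structural recursion:
Each of the 7 symbol leaves contributes 0 ε-transitions.
  r|q : 4 ε-transitions
  (r|q)·p·r·p·p·q : 9 ε-transitions

9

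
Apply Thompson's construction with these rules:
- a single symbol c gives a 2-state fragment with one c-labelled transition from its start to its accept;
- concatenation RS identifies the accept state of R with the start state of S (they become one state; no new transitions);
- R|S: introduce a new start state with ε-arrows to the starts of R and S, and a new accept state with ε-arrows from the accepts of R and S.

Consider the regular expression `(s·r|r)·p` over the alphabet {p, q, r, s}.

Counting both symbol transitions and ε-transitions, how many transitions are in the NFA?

8

Building bottom-up:
Each of the 4 symbol leaves contributes 1 transition (1 symbol, 0 ε).
  s·r : 2 transitions (2 symbol, 0 ε)
  s·r|r : 7 transitions (3 symbol, 4 ε)
  (s·r|r)·p : 8 transitions (4 symbol, 4 ε)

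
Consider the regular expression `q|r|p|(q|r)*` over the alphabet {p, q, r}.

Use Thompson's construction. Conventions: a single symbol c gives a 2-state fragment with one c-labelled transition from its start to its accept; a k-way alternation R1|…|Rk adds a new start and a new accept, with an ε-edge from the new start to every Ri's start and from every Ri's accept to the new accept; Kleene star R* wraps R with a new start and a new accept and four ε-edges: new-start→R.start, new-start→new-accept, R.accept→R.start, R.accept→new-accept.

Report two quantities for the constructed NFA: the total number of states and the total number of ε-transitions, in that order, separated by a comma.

16, 16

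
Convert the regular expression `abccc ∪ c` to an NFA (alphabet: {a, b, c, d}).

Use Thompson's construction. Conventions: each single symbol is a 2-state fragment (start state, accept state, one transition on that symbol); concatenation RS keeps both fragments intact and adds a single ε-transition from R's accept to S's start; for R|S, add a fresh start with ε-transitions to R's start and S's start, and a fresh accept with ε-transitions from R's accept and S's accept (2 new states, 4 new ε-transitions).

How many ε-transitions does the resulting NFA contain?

Building bottom-up:
Each of the 6 symbol leaves contributes 0 ε-transitions.
  abccc : 4 ε-transitions
  abccc ∪ c : 8 ε-transitions

8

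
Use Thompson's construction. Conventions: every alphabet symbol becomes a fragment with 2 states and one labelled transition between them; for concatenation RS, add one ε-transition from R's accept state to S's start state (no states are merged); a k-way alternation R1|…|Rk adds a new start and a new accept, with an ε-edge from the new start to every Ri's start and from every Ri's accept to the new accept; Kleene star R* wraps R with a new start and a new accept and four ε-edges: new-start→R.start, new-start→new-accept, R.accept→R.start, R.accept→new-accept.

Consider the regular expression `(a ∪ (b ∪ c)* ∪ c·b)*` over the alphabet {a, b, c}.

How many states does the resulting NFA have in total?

Per subexpression:
Each of the 5 symbol leaves contributes a 2-state fragment.
  b ∪ c → 6 states
  (b ∪ c)* → 8 states
  c·b → 4 states
  a ∪ (b ∪ c)* ∪ c·b → 16 states
  (a ∪ (b ∪ c)* ∪ c·b)* → 18 states

18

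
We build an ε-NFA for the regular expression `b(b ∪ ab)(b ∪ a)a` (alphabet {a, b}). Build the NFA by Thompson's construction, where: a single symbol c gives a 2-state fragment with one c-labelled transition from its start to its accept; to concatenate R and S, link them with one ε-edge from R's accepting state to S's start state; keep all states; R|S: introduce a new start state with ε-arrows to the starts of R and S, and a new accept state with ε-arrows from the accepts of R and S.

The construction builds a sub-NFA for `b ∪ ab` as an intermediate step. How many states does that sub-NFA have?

Fragment for `b ∪ ab`:
Each of the 3 symbol leaves contributes a 2-state fragment.
  ab — 4 states
  b ∪ ab — 8 states

8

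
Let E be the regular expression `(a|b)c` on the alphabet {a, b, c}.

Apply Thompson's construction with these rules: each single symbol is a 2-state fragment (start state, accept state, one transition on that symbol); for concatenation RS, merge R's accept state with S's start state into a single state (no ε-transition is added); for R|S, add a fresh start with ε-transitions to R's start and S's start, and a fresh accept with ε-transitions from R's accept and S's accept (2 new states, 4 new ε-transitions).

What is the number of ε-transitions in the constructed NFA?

4

Recursing over subexpressions:
Each of the 3 symbol leaves contributes 0 ε-transitions.
  a|b = 4 ε-transitions
  (a|b)c = 4 ε-transitions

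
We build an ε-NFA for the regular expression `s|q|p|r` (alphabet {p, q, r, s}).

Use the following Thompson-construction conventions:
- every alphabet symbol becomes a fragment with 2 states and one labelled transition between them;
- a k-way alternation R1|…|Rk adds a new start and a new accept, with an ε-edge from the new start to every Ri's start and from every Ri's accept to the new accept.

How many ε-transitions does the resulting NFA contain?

8

Per subexpression:
Each of the 4 symbol leaves contributes 0 ε-transitions.
  s|q|p|r = 8 ε-transitions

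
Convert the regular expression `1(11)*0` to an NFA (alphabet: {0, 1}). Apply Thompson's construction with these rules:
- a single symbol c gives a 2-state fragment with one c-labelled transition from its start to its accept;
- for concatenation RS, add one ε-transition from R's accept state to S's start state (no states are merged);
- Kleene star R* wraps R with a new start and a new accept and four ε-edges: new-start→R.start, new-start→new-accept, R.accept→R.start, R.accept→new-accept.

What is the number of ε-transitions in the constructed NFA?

Bottom-up over the parse tree:
Each of the 4 symbol leaves contributes 0 ε-transitions.
  11 : 1 ε-transition
  (11)* : 5 ε-transitions
  1(11)*0 : 7 ε-transitions

7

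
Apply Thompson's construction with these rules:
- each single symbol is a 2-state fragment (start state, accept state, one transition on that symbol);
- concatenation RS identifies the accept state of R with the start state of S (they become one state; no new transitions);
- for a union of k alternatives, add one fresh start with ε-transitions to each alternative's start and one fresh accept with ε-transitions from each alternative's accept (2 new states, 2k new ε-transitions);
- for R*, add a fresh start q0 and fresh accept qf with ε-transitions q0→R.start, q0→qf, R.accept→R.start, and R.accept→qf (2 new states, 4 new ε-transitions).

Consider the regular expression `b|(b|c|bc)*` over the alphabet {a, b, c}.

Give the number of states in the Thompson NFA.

15

Per subexpression:
Each of the 5 symbol leaves contributes a 2-state fragment.
  bc — 3 states
  b|c|bc — 9 states
  (b|c|bc)* — 11 states
  b|(b|c|bc)* — 15 states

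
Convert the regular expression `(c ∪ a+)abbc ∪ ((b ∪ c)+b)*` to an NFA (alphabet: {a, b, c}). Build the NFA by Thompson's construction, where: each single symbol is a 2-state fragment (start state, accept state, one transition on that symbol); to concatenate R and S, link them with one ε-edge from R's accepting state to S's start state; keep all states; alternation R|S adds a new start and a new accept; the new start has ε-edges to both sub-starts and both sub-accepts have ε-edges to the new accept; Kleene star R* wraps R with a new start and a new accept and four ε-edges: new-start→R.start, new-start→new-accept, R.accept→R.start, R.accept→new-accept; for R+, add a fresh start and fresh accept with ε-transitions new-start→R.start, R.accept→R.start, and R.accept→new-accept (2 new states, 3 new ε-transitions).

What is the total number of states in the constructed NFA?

30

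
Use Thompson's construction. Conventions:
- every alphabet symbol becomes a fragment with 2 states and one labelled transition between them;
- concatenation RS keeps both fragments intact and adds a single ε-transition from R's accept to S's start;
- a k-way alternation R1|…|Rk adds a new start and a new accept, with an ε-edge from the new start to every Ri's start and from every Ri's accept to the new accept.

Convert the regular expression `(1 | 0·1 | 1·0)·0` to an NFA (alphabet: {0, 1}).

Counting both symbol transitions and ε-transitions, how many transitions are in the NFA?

15

By structural recursion:
Each of the 6 symbol leaves contributes 1 transition (1 symbol, 0 ε).
  0·1 — 3 transitions (2 symbol, 1 ε)
  1·0 — 3 transitions (2 symbol, 1 ε)
  1 | 0·1 | 1·0 — 13 transitions (5 symbol, 8 ε)
  (1 | 0·1 | 1·0)·0 — 15 transitions (6 symbol, 9 ε)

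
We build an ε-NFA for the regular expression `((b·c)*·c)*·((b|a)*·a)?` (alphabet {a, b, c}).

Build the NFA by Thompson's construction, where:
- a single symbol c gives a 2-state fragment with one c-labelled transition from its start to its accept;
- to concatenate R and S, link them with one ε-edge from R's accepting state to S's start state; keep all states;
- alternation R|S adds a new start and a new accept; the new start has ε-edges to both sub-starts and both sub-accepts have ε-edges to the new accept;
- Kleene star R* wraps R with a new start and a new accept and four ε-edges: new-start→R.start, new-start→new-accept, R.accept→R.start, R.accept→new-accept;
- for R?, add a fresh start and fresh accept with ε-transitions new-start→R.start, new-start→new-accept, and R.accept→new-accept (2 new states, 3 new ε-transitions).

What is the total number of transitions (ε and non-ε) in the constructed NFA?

By structural recursion:
Each of the 6 symbol leaves contributes 1 transition (1 symbol, 0 ε).
  b·c : 3 transitions (2 symbol, 1 ε)
  (b·c)* : 7 transitions (2 symbol, 5 ε)
  (b·c)*·c : 9 transitions (3 symbol, 6 ε)
  ((b·c)*·c)* : 13 transitions (3 symbol, 10 ε)
  b|a : 6 transitions (2 symbol, 4 ε)
  (b|a)* : 10 transitions (2 symbol, 8 ε)
  (b|a)*·a : 12 transitions (3 symbol, 9 ε)
  ((b|a)*·a)? : 15 transitions (3 symbol, 12 ε)
  ((b·c)*·c)*·((b|a)*·a)? : 29 transitions (6 symbol, 23 ε)

29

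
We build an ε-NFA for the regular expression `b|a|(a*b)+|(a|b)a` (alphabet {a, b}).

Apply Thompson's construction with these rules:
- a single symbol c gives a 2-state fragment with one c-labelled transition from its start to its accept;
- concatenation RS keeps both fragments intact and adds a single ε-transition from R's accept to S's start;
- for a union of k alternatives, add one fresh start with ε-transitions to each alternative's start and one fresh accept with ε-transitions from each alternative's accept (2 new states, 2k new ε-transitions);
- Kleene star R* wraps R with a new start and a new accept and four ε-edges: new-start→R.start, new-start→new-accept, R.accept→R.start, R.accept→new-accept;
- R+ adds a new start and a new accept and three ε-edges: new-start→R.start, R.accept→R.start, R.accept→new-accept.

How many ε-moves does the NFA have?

21

Bottom-up over the parse tree:
Each of the 7 symbol leaves contributes 0 ε-transitions.
  a* — 4 ε-transitions
  a*b — 5 ε-transitions
  (a*b)+ — 8 ε-transitions
  a|b — 4 ε-transitions
  (a|b)a — 5 ε-transitions
  b|a|(a*b)+|(a|b)a — 21 ε-transitions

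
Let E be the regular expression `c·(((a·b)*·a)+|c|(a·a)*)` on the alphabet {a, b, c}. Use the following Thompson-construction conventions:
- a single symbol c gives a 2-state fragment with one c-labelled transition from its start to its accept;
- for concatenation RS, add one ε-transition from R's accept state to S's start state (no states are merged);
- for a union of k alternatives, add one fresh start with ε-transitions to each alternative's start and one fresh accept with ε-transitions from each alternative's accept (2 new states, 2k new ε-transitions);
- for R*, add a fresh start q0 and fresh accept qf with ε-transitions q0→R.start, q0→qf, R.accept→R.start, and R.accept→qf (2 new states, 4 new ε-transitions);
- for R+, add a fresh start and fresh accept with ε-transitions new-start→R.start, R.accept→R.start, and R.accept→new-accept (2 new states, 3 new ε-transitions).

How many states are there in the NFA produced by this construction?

Per subexpression:
Each of the 7 symbol leaves contributes a 2-state fragment.
  a·b = 4 states
  (a·b)* = 6 states
  (a·b)*·a = 8 states
  ((a·b)*·a)+ = 10 states
  a·a = 4 states
  (a·a)* = 6 states
  ((a·b)*·a)+|c|(a·a)* = 20 states
  c·(((a·b)*·a)+|c|(a·a)*) = 22 states

22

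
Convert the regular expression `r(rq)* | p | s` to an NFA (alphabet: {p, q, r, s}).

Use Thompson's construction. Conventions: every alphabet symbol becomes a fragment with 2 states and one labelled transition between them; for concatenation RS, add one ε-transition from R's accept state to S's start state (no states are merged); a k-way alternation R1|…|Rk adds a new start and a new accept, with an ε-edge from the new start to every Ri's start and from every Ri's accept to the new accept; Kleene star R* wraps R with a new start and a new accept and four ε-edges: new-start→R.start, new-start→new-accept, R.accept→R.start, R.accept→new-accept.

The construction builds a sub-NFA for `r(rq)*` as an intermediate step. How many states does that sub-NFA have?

Fragment for `r(rq)*`:
Each of the 3 symbol leaves contributes a 2-state fragment.
  rq → 4 states
  (rq)* → 6 states
  r(rq)* → 8 states

8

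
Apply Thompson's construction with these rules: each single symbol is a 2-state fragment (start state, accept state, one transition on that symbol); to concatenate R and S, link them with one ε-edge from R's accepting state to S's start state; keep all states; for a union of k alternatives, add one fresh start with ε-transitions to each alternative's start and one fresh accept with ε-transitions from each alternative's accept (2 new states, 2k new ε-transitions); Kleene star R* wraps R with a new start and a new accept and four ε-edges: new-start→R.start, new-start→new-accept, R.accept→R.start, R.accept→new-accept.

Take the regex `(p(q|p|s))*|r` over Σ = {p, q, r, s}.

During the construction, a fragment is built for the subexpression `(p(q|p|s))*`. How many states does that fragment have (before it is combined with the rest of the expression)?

12

Fragment for `(p(q|p|s))*`:
Each of the 4 symbol leaves contributes a 2-state fragment.
  q|p|s : 8 states
  p(q|p|s) : 10 states
  (p(q|p|s))* : 12 states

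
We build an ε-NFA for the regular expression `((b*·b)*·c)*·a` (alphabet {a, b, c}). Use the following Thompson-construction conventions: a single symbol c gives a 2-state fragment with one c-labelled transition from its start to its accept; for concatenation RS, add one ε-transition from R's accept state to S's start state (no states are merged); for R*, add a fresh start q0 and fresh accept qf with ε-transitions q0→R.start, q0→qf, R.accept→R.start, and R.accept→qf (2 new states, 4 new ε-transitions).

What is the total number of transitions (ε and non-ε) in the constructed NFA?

19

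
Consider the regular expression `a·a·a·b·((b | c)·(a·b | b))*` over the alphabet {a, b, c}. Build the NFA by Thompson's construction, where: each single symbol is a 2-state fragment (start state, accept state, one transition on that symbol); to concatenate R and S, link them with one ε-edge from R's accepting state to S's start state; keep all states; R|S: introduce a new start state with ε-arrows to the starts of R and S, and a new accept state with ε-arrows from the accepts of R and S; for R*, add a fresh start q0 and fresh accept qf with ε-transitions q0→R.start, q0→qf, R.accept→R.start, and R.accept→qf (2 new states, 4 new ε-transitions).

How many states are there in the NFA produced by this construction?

24

Recursing over subexpressions:
Each of the 9 symbol leaves contributes a 2-state fragment.
  b | c = 6 states
  a·b = 4 states
  a·b | b = 8 states
  (b | c)·(a·b | b) = 14 states
  ((b | c)·(a·b | b))* = 16 states
  a·a·a·b·((b | c)·(a·b | b))* = 24 states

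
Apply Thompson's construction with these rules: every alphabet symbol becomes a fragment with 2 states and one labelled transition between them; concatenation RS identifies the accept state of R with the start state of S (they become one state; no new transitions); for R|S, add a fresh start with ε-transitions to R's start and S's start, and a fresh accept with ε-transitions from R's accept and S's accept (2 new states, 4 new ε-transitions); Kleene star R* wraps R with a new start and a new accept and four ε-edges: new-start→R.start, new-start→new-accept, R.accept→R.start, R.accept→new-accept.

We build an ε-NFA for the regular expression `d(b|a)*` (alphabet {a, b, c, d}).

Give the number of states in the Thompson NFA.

9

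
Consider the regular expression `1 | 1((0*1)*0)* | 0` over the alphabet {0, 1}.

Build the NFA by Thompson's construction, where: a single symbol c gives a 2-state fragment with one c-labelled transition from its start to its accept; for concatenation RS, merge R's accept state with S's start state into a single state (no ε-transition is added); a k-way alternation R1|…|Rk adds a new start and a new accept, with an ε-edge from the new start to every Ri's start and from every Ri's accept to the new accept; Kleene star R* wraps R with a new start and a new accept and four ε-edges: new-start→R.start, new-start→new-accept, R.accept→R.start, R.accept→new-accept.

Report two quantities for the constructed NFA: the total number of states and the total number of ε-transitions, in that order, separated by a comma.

Building bottom-up:
Each of the 6 symbol leaves contributes 2 states and 0 ε-transitions.
  0* — 4 states, 4 ε-transitions
  0*1 — 5 states, 4 ε-transitions
  (0*1)* — 7 states, 8 ε-transitions
  (0*1)*0 — 8 states, 8 ε-transitions
  ((0*1)*0)* — 10 states, 12 ε-transitions
  1((0*1)*0)* — 11 states, 12 ε-transitions
  1 | 1((0*1)*0)* | 0 — 17 states, 18 ε-transitions

17, 18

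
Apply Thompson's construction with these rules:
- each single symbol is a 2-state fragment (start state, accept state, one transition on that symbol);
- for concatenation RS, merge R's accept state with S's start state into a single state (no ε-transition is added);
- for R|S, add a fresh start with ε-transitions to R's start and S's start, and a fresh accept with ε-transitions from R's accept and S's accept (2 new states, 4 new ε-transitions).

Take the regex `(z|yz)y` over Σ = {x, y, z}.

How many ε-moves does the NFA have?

Bottom-up over the parse tree:
Each of the 4 symbol leaves contributes 0 ε-transitions.
  yz = 0 ε-transitions
  z|yz = 4 ε-transitions
  (z|yz)y = 4 ε-transitions

4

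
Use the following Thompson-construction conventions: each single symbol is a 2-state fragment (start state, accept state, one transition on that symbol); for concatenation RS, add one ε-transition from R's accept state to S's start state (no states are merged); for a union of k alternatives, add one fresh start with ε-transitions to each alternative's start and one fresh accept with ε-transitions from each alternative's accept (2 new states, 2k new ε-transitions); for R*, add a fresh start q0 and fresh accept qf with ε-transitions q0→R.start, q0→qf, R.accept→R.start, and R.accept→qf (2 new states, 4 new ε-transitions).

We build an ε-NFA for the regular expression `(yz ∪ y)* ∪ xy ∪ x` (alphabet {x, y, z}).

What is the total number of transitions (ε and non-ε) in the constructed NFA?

Per subexpression:
Each of the 6 symbol leaves contributes 1 transition (1 symbol, 0 ε).
  yz : 3 transitions (2 symbol, 1 ε)
  yz ∪ y : 8 transitions (3 symbol, 5 ε)
  (yz ∪ y)* : 12 transitions (3 symbol, 9 ε)
  xy : 3 transitions (2 symbol, 1 ε)
  (yz ∪ y)* ∪ xy ∪ x : 22 transitions (6 symbol, 16 ε)

22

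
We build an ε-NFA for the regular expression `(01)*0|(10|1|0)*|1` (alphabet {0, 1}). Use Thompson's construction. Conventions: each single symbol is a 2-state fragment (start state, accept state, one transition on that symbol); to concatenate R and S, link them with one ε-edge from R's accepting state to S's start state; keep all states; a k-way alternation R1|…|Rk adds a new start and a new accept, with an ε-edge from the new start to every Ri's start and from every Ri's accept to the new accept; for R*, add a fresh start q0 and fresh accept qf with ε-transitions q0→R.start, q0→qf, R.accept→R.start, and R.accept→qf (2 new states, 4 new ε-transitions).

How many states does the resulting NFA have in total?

Bottom-up over the parse tree:
Each of the 8 symbol leaves contributes a 2-state fragment.
  01 — 4 states
  (01)* — 6 states
  (01)*0 — 8 states
  10 — 4 states
  10|1|0 — 10 states
  (10|1|0)* — 12 states
  (01)*0|(10|1|0)*|1 — 24 states

24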